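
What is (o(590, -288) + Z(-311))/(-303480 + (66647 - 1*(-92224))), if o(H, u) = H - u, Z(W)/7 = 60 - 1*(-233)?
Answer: -2929/144609 ≈ -0.020255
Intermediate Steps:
Z(W) = 2051 (Z(W) = 7*(60 - 1*(-233)) = 7*(60 + 233) = 7*293 = 2051)
(o(590, -288) + Z(-311))/(-303480 + (66647 - 1*(-92224))) = ((590 - 1*(-288)) + 2051)/(-303480 + (66647 - 1*(-92224))) = ((590 + 288) + 2051)/(-303480 + (66647 + 92224)) = (878 + 2051)/(-303480 + 158871) = 2929/(-144609) = 2929*(-1/144609) = -2929/144609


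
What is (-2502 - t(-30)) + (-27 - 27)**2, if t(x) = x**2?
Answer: -486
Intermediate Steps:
(-2502 - t(-30)) + (-27 - 27)**2 = (-2502 - 1*(-30)**2) + (-27 - 27)**2 = (-2502 - 1*900) + (-54)**2 = (-2502 - 900) + 2916 = -3402 + 2916 = -486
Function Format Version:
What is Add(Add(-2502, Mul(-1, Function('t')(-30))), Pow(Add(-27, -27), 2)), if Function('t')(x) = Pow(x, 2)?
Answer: -486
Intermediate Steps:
Add(Add(-2502, Mul(-1, Function('t')(-30))), Pow(Add(-27, -27), 2)) = Add(Add(-2502, Mul(-1, Pow(-30, 2))), Pow(Add(-27, -27), 2)) = Add(Add(-2502, Mul(-1, 900)), Pow(-54, 2)) = Add(Add(-2502, -900), 2916) = Add(-3402, 2916) = -486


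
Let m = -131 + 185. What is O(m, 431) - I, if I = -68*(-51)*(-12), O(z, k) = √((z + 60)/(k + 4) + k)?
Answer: 41616 + √9067285/145 ≈ 41637.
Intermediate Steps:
m = 54
O(z, k) = √(k + (60 + z)/(4 + k)) (O(z, k) = √((60 + z)/(4 + k) + k) = √(k + (60 + z)/(4 + k)))
I = -41616 (I = 3468*(-12) = -41616)
O(m, 431) - I = √((60 + 54 + 431*(4 + 431))/(4 + 431)) - 1*(-41616) = √((60 + 54 + 431*435)/435) + 41616 = √((60 + 54 + 187485)/435) + 41616 = √((1/435)*187599) + 41616 = √(62533/145) + 41616 = √9067285/145 + 41616 = 41616 + √9067285/145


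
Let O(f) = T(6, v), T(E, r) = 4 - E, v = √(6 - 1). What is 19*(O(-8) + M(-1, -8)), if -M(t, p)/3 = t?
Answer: 19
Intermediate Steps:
v = √5 ≈ 2.2361
M(t, p) = -3*t
O(f) = -2 (O(f) = 4 - 1*6 = 4 - 6 = -2)
19*(O(-8) + M(-1, -8)) = 19*(-2 - 3*(-1)) = 19*(-2 + 3) = 19*1 = 19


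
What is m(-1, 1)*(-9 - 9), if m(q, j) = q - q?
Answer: 0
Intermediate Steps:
m(q, j) = 0
m(-1, 1)*(-9 - 9) = 0*(-9 - 9) = 0*(-18) = 0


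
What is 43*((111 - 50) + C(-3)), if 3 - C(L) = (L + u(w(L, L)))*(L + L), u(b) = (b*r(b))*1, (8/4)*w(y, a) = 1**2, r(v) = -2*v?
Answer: 1849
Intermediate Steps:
w(y, a) = 1/2 (w(y, a) = (1/2)*1**2 = (1/2)*1 = 1/2)
u(b) = -2*b**2 (u(b) = (b*(-2*b))*1 = -2*b**2*1 = -2*b**2)
C(L) = 3 - 2*L*(-1/2 + L) (C(L) = 3 - (L - 2*(1/2)**2)*(L + L) = 3 - (L - 2*1/4)*2*L = 3 - (L - 1/2)*2*L = 3 - (-1/2 + L)*2*L = 3 - 2*L*(-1/2 + L))
43*((111 - 50) + C(-3)) = 43*((111 - 50) + (3 - 3 - 2*(-3)**2)) = 43*(61 + (3 - 3 - 2*9)) = 43*(61 + (3 - 3 - 18)) = 43*(61 - 18) = 43*43 = 1849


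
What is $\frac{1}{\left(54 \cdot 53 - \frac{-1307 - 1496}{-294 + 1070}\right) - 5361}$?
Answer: $- \frac{776}{1936421} \approx -0.00040074$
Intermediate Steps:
$\frac{1}{\left(54 \cdot 53 - \frac{-1307 - 1496}{-294 + 1070}\right) - 5361} = \frac{1}{\left(2862 - - \frac{2803}{776}\right) - 5361} = \frac{1}{\left(2862 + \frac{2803}{776}\right) - 5361} = \frac{1}{\frac{2223715}{776} - 5361} = \frac{1}{- \frac{1936421}{776}} = - \frac{776}{1936421}$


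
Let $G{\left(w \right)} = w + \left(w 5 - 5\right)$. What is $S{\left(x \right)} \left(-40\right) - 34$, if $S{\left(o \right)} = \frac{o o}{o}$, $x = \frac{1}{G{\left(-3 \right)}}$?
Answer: $- \frac{742}{23} \approx -32.261$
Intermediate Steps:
$G{\left(w \right)} = -5 + 6 w$ ($G{\left(w \right)} = w + \left(5 w - 5\right) = w + \left(-5 + 5 w\right) = -5 + 6 w$)
$x = - \frac{1}{23}$ ($x = \frac{1}{-5 + 6 \left(-3\right)} = \frac{1}{-5 - 18} = \frac{1}{-23} = - \frac{1}{23} \approx -0.043478$)
$S{\left(o \right)} = o$ ($S{\left(o \right)} = \frac{o^{2}}{o} = o$)
$S{\left(x \right)} \left(-40\right) - 34 = \left(- \frac{1}{23}\right) \left(-40\right) - 34 = \frac{40}{23} - 34 = - \frac{742}{23}$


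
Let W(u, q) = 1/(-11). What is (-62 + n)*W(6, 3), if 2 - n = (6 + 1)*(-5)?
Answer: 25/11 ≈ 2.2727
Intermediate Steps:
W(u, q) = -1/11 (W(u, q) = 1*(-1/11) = -1/11)
n = 37 (n = 2 - (6 + 1)*(-5) = 2 - 7*(-5) = 2 - 1*(-35) = 2 + 35 = 37)
(-62 + n)*W(6, 3) = (-62 + 37)*(-1/11) = -25*(-1/11) = 25/11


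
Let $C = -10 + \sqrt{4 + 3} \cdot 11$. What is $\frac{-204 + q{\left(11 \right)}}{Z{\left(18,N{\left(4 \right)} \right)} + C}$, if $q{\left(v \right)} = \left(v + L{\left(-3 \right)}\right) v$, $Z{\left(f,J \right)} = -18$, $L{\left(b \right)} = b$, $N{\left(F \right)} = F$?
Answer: $- \frac{464}{9} - \frac{1276 \sqrt{7}}{63} \approx -105.14$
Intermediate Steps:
$C = -10 + 11 \sqrt{7}$ ($C = -10 + \sqrt{7} \cdot 11 = -10 + 11 \sqrt{7} \approx 19.103$)
$q{\left(v \right)} = v \left(-3 + v\right)$ ($q{\left(v \right)} = \left(v - 3\right) v = \left(-3 + v\right) v = v \left(-3 + v\right)$)
$\frac{-204 + q{\left(11 \right)}}{Z{\left(18,N{\left(4 \right)} \right)} + C} = \frac{-204 + 11 \left(-3 + 11\right)}{-18 - \left(10 - 11 \sqrt{7}\right)} = \frac{-204 + 11 \cdot 8}{-28 + 11 \sqrt{7}} = \frac{-204 + 88}{-28 + 11 \sqrt{7}} = - \frac{116}{-28 + 11 \sqrt{7}}$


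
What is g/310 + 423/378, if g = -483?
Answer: -1429/3255 ≈ -0.43902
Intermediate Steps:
g/310 + 423/378 = -483/310 + 423/378 = -483*1/310 + 423*(1/378) = -483/310 + 47/42 = -1429/3255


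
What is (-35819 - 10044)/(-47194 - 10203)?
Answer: 45863/57397 ≈ 0.79905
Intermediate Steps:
(-35819 - 10044)/(-47194 - 10203) = -45863/(-57397) = -45863*(-1/57397) = 45863/57397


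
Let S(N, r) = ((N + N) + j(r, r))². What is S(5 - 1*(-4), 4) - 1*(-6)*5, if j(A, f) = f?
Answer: 514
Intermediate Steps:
S(N, r) = (r + 2*N)² (S(N, r) = ((N + N) + r)² = (2*N + r)² = (r + 2*N)²)
S(5 - 1*(-4), 4) - 1*(-6)*5 = (4 + 2*(5 - 1*(-4)))² - 1*(-6)*5 = (4 + 2*(5 + 4))² + 6*5 = (4 + 2*9)² + 30 = (4 + 18)² + 30 = 22² + 30 = 484 + 30 = 514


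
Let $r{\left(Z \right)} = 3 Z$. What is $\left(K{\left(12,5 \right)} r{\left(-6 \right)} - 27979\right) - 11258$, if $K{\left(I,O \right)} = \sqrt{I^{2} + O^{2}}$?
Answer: $-39471$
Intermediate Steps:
$\left(K{\left(12,5 \right)} r{\left(-6 \right)} - 27979\right) - 11258 = \left(\sqrt{12^{2} + 5^{2}} \cdot 3 \left(-6\right) - 27979\right) - 11258 = \left(\sqrt{144 + 25} \left(-18\right) - 27979\right) - 11258 = \left(\sqrt{169} \left(-18\right) - 27979\right) - 11258 = \left(13 \left(-18\right) - 27979\right) - 11258 = \left(-234 - 27979\right) - 11258 = -28213 - 11258 = -39471$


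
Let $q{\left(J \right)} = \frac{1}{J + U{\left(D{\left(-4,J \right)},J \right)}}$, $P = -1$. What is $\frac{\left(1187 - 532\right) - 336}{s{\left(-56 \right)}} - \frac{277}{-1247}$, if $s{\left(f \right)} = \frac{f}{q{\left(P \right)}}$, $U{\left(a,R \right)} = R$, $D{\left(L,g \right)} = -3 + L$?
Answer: $\frac{428817}{139664} \approx 3.0703$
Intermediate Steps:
$q{\left(J \right)} = \frac{1}{2 J}$ ($q{\left(J \right)} = \frac{1}{J + J} = \frac{1}{2 J}$)
$s{\left(f \right)} = - 2 f$ ($s{\left(f \right)} = \frac{f}{\frac{1}{2} \frac{1}{-1}} = \frac{f}{\frac{1}{2} \left(-1\right)} = \frac{f}{- \frac{1}{2}} = f \left(-2\right) = - 2 f$)
$\frac{\left(1187 - 532\right) - 336}{s{\left(-56 \right)}} - \frac{277}{-1247} = \frac{\left(1187 - 532\right) - 336}{\left(-2\right) \left(-56\right)} - \frac{277}{-1247} = \frac{655 - 336}{112} - - \frac{277}{1247} = 319 \cdot \frac{1}{112} + \frac{277}{1247} = \frac{319}{112} + \frac{277}{1247} = \frac{428817}{139664}$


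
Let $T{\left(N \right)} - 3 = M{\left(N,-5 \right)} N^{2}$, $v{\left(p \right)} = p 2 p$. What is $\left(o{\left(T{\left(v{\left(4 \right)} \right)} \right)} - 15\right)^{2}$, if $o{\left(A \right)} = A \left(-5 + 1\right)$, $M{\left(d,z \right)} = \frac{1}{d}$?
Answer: $24025$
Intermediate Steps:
$v{\left(p \right)} = 2 p^{2}$ ($v{\left(p \right)} = 2 p p = 2 p^{2}$)
$T{\left(N \right)} = 3 + N$ ($T{\left(N \right)} = 3 + \frac{N^{2}}{N} = 3 + N$)
$o{\left(A \right)} = - 4 A$ ($o{\left(A \right)} = A \left(-4\right) = - 4 A$)
$\left(o{\left(T{\left(v{\left(4 \right)} \right)} \right)} - 15\right)^{2} = \left(- 4 \left(3 + 2 \cdot 4^{2}\right) - 15\right)^{2} = \left(- 4 \left(3 + 2 \cdot 16\right) - 15\right)^{2} = \left(- 4 \left(3 + 32\right) - 15\right)^{2} = \left(\left(-4\right) 35 - 15\right)^{2} = \left(-140 - 15\right)^{2} = \left(-155\right)^{2} = 24025$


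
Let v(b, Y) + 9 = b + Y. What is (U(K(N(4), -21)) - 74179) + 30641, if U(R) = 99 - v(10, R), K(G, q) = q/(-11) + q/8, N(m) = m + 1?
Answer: -3822657/88 ≈ -43439.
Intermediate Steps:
v(b, Y) = -9 + Y + b (v(b, Y) = -9 + (b + Y) = -9 + (Y + b) = -9 + Y + b)
N(m) = 1 + m
K(G, q) = 3*q/88 (K(G, q) = q*(-1/11) + q*(⅛) = -q/11 + q/8 = 3*q/88)
U(R) = 98 - R (U(R) = 99 - (-9 + R + 10) = 99 - (1 + R) = 99 + (-1 - R) = 98 - R)
(U(K(N(4), -21)) - 74179) + 30641 = ((98 - 3*(-21)/88) - 74179) + 30641 = ((98 - 1*(-63/88)) - 74179) + 30641 = ((98 + 63/88) - 74179) + 30641 = (8687/88 - 74179) + 30641 = -6519065/88 + 30641 = -3822657/88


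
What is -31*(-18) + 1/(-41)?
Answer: 22877/41 ≈ 557.98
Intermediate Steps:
-31*(-18) + 1/(-41) = 558 - 1/41 = 22877/41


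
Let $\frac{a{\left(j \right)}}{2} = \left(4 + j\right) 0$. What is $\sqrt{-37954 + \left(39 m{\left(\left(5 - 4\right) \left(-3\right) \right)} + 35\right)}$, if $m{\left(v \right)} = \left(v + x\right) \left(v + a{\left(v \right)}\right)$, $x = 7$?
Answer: $i \sqrt{38387} \approx 195.93 i$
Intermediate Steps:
$a{\left(j \right)} = 0$ ($a{\left(j \right)} = 2 \left(4 + j\right) 0 = 2 \cdot 0 = 0$)
$m{\left(v \right)} = v \left(7 + v\right)$ ($m{\left(v \right)} = \left(v + 7\right) \left(v + 0\right) = \left(7 + v\right) v = v \left(7 + v\right)$)
$\sqrt{-37954 + \left(39 m{\left(\left(5 - 4\right) \left(-3\right) \right)} + 35\right)} = \sqrt{-37954 + \left(39 \left(5 - 4\right) \left(-3\right) \left(7 + \left(5 - 4\right) \left(-3\right)\right) + 35\right)} = \sqrt{-37954 + \left(39 \cdot 1 \left(-3\right) \left(7 + 1 \left(-3\right)\right) + 35\right)} = \sqrt{-37954 + \left(39 \left(- 3 \left(7 - 3\right)\right) + 35\right)} = \sqrt{-37954 + \left(39 \left(\left(-3\right) 4\right) + 35\right)} = \sqrt{-37954 + \left(39 \left(-12\right) + 35\right)} = \sqrt{-37954 + \left(-468 + 35\right)} = \sqrt{-37954 - 433} = \sqrt{-38387} = i \sqrt{38387}$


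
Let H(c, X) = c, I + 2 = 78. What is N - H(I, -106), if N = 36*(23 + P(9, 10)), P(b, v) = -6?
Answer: 536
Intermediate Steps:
I = 76 (I = -2 + 78 = 76)
N = 612 (N = 36*(23 - 6) = 36*17 = 612)
N - H(I, -106) = 612 - 1*76 = 612 - 76 = 536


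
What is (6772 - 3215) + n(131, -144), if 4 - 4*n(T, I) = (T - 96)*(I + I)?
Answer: 6078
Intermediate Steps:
n(T, I) = 1 - I*(-96 + T)/2 (n(T, I) = 1 - (T - 96)*(I + I)/4 = 1 - (-96 + T)*2*I/4 = 1 - I*(-96 + T)/2)
(6772 - 3215) + n(131, -144) = (6772 - 3215) + (1 + 48*(-144) - ½*(-144)*131) = 3557 + (1 - 6912 + 9432) = 3557 + 2521 = 6078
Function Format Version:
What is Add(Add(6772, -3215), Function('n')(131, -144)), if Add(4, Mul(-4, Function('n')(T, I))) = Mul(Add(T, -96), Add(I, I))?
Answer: 6078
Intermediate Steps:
Function('n')(T, I) = Add(1, Mul(Rational(-1, 2), I, Add(-96, T))) (Function('n')(T, I) = Add(1, Mul(Rational(-1, 4), Mul(Add(T, -96), Add(I, I)))) = Add(1, Mul(Rational(-1, 4), Mul(Add(-96, T), Mul(2, I)))) = Add(1, Mul(Rational(-1, 4), Mul(2, I, Add(-96, T)))) = Add(1, Mul(Rational(-1, 2), I, Add(-96, T))))
Add(Add(6772, -3215), Function('n')(131, -144)) = Add(Add(6772, -3215), Add(1, Mul(48, -144), Mul(Rational(-1, 2), -144, 131))) = Add(3557, Add(1, -6912, 9432)) = Add(3557, 2521) = 6078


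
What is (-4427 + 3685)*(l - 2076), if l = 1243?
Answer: 618086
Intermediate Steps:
(-4427 + 3685)*(l - 2076) = (-4427 + 3685)*(1243 - 2076) = -742*(-833) = 618086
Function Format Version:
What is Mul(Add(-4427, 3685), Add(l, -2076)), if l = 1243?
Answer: 618086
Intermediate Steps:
Mul(Add(-4427, 3685), Add(l, -2076)) = Mul(Add(-4427, 3685), Add(1243, -2076)) = Mul(-742, -833) = 618086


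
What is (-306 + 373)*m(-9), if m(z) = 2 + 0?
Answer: 134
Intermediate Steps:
m(z) = 2
(-306 + 373)*m(-9) = (-306 + 373)*2 = 67*2 = 134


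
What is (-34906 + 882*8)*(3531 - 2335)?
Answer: -33308600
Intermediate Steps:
(-34906 + 882*8)*(3531 - 2335) = (-34906 + 7056)*1196 = -27850*1196 = -33308600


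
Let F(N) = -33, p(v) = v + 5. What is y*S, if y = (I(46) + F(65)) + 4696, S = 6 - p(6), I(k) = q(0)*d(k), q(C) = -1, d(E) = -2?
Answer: -23325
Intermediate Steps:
p(v) = 5 + v
I(k) = 2 (I(k) = -1*(-2) = 2)
S = -5 (S = 6 - (5 + 6) = 6 - 1*11 = 6 - 11 = -5)
y = 4665 (y = (2 - 33) + 4696 = -31 + 4696 = 4665)
y*S = 4665*(-5) = -23325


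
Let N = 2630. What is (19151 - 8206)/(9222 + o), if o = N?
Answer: 10945/11852 ≈ 0.92347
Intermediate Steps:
o = 2630
(19151 - 8206)/(9222 + o) = (19151 - 8206)/(9222 + 2630) = 10945/11852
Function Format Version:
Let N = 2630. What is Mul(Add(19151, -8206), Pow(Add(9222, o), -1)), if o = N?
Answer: Rational(10945, 11852) ≈ 0.92347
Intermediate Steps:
o = 2630
Mul(Add(19151, -8206), Pow(Add(9222, o), -1)) = Mul(Add(19151, -8206), Pow(Add(9222, 2630), -1)) = Mul(10945, Pow(11852, -1)) = Mul(10945, Rational(1, 11852)) = Rational(10945, 11852)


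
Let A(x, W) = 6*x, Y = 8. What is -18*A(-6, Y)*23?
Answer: 14904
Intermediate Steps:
-18*A(-6, Y)*23 = -108*(-6)*23 = -18*(-36)*23 = 648*23 = 14904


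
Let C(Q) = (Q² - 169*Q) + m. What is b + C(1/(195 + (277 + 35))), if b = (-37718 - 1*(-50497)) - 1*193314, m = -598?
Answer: -46560142199/257049 ≈ -1.8113e+5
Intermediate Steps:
b = -180535 (b = (-37718 + 50497) - 193314 = 12779 - 193314 = -180535)
C(Q) = -598 + Q² - 169*Q (C(Q) = (Q² - 169*Q) - 598 = -598 + Q² - 169*Q)
b + C(1/(195 + (277 + 35))) = -180535 + (-598 + (1/(195 + (277 + 35)))² - 169/(195 + (277 + 35))) = -180535 + (-598 + (1/(195 + 312))² - 169/(195 + 312)) = -180535 + (-598 + (1/507)² - 169/507) = -180535 + (-598 + (1/507)² - 169*1/507) = -180535 + (-598 + 1/257049 - ⅓) = -180535 - 153800984/257049 = -46560142199/257049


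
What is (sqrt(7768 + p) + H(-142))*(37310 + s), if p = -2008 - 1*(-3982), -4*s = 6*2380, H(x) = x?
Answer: -4791080 + 33740*sqrt(9742) ≈ -1.4609e+6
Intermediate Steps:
s = -3570 (s = -3*2380/2 = -1/4*14280 = -3570)
p = 1974 (p = -2008 + 3982 = 1974)
(sqrt(7768 + p) + H(-142))*(37310 + s) = (sqrt(7768 + 1974) - 142)*(37310 - 3570) = (sqrt(9742) - 142)*33740 = (-142 + sqrt(9742))*33740 = -4791080 + 33740*sqrt(9742)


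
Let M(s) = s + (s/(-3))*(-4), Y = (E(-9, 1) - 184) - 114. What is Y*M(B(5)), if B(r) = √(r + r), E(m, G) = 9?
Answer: -2023*√10/3 ≈ -2132.4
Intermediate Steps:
B(r) = √2*√r (B(r) = √(2*r) = √2*√r)
Y = -289 (Y = (9 - 184) - 114 = -175 - 114 = -289)
M(s) = 7*s/3 (M(s) = s + (s*(-⅓))*(-4) = s - s/3*(-4) = s + 4*s/3 = 7*s/3)
Y*M(B(5)) = -2023*√2*√5/3 = -2023*√10/3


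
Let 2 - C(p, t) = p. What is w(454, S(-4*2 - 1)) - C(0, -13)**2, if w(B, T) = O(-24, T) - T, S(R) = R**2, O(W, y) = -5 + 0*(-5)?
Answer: -90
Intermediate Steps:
C(p, t) = 2 - p
O(W, y) = -5 (O(W, y) = -5 + 0 = -5)
w(B, T) = -5 - T
w(454, S(-4*2 - 1)) - C(0, -13)**2 = (-5 - (-4*2 - 1)**2) - (2 - 1*0)**2 = (-5 - (-8 - 1)**2) - (2 + 0)**2 = (-5 - 1*(-9)**2) - 1*2**2 = (-5 - 1*81) - 1*4 = (-5 - 81) - 4 = -86 - 4 = -90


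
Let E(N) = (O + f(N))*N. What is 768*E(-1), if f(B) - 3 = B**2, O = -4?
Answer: 0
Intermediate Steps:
f(B) = 3 + B**2
E(N) = N*(-1 + N**2) (E(N) = (-4 + (3 + N**2))*N = (-1 + N**2)*N = N*(-1 + N**2))
768*E(-1) = 768*((-1)**3 - 1*(-1)) = 768*(-1 + 1) = 768*0 = 0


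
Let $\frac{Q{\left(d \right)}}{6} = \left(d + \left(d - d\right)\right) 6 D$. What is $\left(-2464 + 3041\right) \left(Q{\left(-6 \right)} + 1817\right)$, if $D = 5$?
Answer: $425249$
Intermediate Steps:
$Q{\left(d \right)} = 180 d$ ($Q{\left(d \right)} = 6 \left(d + \left(d - d\right)\right) 6 \cdot 5 = 6 \left(d + 0\right) 30 = 6 d 30 = 6 \cdot 30 d = 180 d$)
$\left(-2464 + 3041\right) \left(Q{\left(-6 \right)} + 1817\right) = \left(-2464 + 3041\right) \left(180 \left(-6\right) + 1817\right) = 577 \left(-1080 + 1817\right) = 577 \cdot 737 = 425249$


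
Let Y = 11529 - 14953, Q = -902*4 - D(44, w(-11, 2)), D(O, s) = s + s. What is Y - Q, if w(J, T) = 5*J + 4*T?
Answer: 90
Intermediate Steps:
w(J, T) = 4*T + 5*J
D(O, s) = 2*s
Q = -3514 (Q = -902*4 - 2*(4*2 + 5*(-11)) = -3608 - 2*(8 - 55) = -3608 - 2*(-47) = -3608 - 1*(-94) = -3608 + 94 = -3514)
Y = -3424
Y - Q = -3424 - 1*(-3514) = -3424 + 3514 = 90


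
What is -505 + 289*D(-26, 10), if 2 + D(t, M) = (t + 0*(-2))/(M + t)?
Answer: -4907/8 ≈ -613.38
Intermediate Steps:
D(t, M) = -2 + t/(M + t) (D(t, M) = -2 + (t + 0*(-2))/(M + t) = -2 + (t + 0)/(M + t) = -2 + t/(M + t))
-505 + 289*D(-26, 10) = -505 + 289*((-1*(-26) - 2*10)/(10 - 26)) = -505 + 289*((26 - 20)/(-16)) = -505 + 289*(-1/16*6) = -505 + 289*(-3/8) = -505 - 867/8 = -4907/8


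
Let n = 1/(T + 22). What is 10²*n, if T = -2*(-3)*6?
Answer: 50/29 ≈ 1.7241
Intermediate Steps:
T = 36 (T = 6*6 = 36)
n = 1/58 (n = 1/(36 + 22) = 1/58 ≈ 0.017241)
10²*n = 10²*(1/58) = 100*(1/58) = 50/29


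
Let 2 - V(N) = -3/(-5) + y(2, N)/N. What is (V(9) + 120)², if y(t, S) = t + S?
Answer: 29246464/2025 ≈ 14443.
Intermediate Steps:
y(t, S) = S + t
V(N) = 7/5 - (2 + N)/N (V(N) = 2 - (-3/(-5) + (N + 2)/N) = 2 - (-3*(-⅕) + (2 + N)/N) = 2 - (⅗ + (2 + N)/N) = 2 + (-⅗ - (2 + N)/N) = 7/5 - (2 + N)/N)
(V(9) + 120)² = ((⅖ - 2/9) + 120)² = (8/45 + 120)² = (5408/45)² = 29246464/2025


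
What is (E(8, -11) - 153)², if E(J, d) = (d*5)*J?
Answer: 351649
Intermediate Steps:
E(J, d) = 5*J*d (E(J, d) = (5*d)*J = 5*J*d)
(E(8, -11) - 153)² = (5*8*(-11) - 153)² = (-440 - 153)² = (-593)² = 351649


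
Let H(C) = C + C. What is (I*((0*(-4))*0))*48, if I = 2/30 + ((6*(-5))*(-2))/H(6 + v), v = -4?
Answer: 0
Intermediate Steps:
H(C) = 2*C
I = 226/15 (I = 2/30 + ((6*(-5))*(-2))/((2*(6 - 4))) = 2*(1/30) + (-30*(-2))/((2*2)) = 1/15 + 60/4 = 1/15 + 60*(1/4) = 1/15 + 15 = 226/15 ≈ 15.067)
(I*((0*(-4))*0))*48 = (226*((0*(-4))*0)/15)*48 = (226*(0*0)/15)*48 = ((226/15)*0)*48 = 0*48 = 0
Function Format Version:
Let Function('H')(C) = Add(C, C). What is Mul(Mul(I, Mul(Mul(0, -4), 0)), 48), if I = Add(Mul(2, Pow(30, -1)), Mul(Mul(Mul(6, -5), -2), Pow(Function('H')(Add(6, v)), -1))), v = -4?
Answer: 0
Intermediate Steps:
Function('H')(C) = Mul(2, C)
I = Rational(226, 15) (I = Add(Mul(2, Pow(30, -1)), Mul(Mul(Mul(6, -5), -2), Pow(Mul(2, Add(6, -4)), -1))) = Add(Mul(2, Rational(1, 30)), Mul(Mul(-30, -2), Pow(Mul(2, 2), -1))) = Add(Rational(1, 15), Mul(60, Pow(4, -1))) = Add(Rational(1, 15), Mul(60, Rational(1, 4))) = Add(Rational(1, 15), 15) = Rational(226, 15) ≈ 15.067)
Mul(Mul(I, Mul(Mul(0, -4), 0)), 48) = Mul(Mul(Rational(226, 15), Mul(Mul(0, -4), 0)), 48) = Mul(Mul(Rational(226, 15), Mul(0, 0)), 48) = Mul(Mul(Rational(226, 15), 0), 48) = Mul(0, 48) = 0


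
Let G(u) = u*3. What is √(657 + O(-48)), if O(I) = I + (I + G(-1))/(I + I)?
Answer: √39010/8 ≈ 24.689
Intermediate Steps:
G(u) = 3*u
O(I) = I + (-3 + I)/(2*I) (O(I) = I + (I + 3*(-1))/(I + I) = I + (I - 3)/((2*I)) = I + (-3 + I)*(1/(2*I)) = I + (-3 + I)/(2*I))
√(657 + O(-48)) = √(657 + (½ - 48 - 3/2/(-48))) = √(657 + (½ - 48 - 3/2*(-1/48))) = √(657 + (½ - 48 + 1/32)) = √(657 - 1519/32) = √(19505/32) = √39010/8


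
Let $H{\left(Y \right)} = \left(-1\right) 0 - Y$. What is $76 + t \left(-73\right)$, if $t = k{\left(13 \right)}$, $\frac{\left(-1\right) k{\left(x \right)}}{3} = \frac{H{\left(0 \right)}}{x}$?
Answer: $76$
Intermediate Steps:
$H{\left(Y \right)} = - Y$ ($H{\left(Y \right)} = 0 - Y = - Y$)
$k{\left(x \right)} = 0$ ($k{\left(x \right)} = - 3 \frac{\left(-1\right) 0}{x} = - 3 \frac{0}{x} = \left(-3\right) 0 = 0$)
$t = 0$
$76 + t \left(-73\right) = 76 + 0 \left(-73\right) = 76 + 0 = 76$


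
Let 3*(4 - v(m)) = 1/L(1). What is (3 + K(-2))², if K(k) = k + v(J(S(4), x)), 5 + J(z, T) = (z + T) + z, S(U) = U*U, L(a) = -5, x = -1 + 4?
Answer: 5776/225 ≈ 25.671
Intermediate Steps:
x = 3
S(U) = U²
J(z, T) = -5 + T + 2*z (J(z, T) = -5 + ((z + T) + z) = -5 + ((T + z) + z) = -5 + (T + 2*z) = -5 + T + 2*z)
v(m) = 61/15 (v(m) = 4 - ⅓/(-5) = 4 - ⅓*(-⅕) = 4 + 1/15 = 61/15)
K(k) = 61/15 + k (K(k) = k + 61/15 = 61/15 + k)
(3 + K(-2))² = (3 + (61/15 - 2))² = (3 + 31/15)² = (76/15)² = 5776/225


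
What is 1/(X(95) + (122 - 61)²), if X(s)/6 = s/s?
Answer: 1/3727 ≈ 0.00026831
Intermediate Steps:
X(s) = 6 (X(s) = 6*(s/s) = 6*1 = 6)
1/(X(95) + (122 - 61)²) = 1/(6 + (122 - 61)²) = 1/(6 + 61²) = 1/(6 + 3721) = 1/3727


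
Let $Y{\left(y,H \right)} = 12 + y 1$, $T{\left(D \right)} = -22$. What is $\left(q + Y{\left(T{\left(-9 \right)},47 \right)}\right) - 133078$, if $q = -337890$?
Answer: $-470978$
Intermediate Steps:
$Y{\left(y,H \right)} = 12 + y$
$\left(q + Y{\left(T{\left(-9 \right)},47 \right)}\right) - 133078 = \left(-337890 + \left(12 - 22\right)\right) - 133078 = \left(-337890 - 10\right) - 133078 = -337900 - 133078 = -470978$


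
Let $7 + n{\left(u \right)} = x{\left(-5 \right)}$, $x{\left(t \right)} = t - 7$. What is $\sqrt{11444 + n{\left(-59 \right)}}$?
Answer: $5 \sqrt{457} \approx 106.89$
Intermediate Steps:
$x{\left(t \right)} = -7 + t$
$n{\left(u \right)} = -19$ ($n{\left(u \right)} = -7 - 12 = -19$)
$\sqrt{11444 + n{\left(-59 \right)}} = \sqrt{11444 - 19} = \sqrt{11425} = 5 \sqrt{457}$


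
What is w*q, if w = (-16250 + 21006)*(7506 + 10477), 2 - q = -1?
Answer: 256581444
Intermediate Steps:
q = 3 (q = 2 - 1*(-1) = 2 + 1 = 3)
w = 85527148 (w = 4756*17983 = 85527148)
w*q = 85527148*3 = 256581444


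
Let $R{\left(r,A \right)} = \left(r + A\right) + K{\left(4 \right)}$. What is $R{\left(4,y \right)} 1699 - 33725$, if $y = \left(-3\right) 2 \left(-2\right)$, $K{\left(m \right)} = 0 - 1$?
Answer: $-8240$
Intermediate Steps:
$K{\left(m \right)} = -1$
$y = 12$ ($y = \left(-6\right) \left(-2\right) = 12$)
$R{\left(r,A \right)} = -1 + A + r$ ($R{\left(r,A \right)} = \left(r + A\right) - 1 = \left(A + r\right) - 1 = -1 + A + r$)
$R{\left(4,y \right)} 1699 - 33725 = \left(-1 + 12 + 4\right) 1699 - 33725 = 15 \cdot 1699 - 33725 = 25485 - 33725 = -8240$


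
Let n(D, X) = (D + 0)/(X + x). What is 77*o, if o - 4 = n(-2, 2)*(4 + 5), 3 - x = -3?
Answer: 539/4 ≈ 134.75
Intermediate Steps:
x = 6 (x = 3 - 1*(-3) = 3 + 3 = 6)
n(D, X) = D/(6 + X) (n(D, X) = (D + 0)/(X + 6) = D/(6 + X))
o = 7/4 (o = 4 + (-2/(6 + 2))*(4 + 5) = 4 - 2/8*9 = 4 - 2*⅛*9 = 4 - ¼*9 = 4 - 9/4 = 7/4 ≈ 1.7500)
77*o = 77*(7/4) = 539/4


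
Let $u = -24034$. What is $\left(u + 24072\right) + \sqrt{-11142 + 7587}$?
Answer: $38 + 3 i \sqrt{395} \approx 38.0 + 59.624 i$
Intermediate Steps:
$\left(u + 24072\right) + \sqrt{-11142 + 7587} = \left(-24034 + 24072\right) + \sqrt{-11142 + 7587} = 38 + \sqrt{-3555} = 38 + 3 i \sqrt{395}$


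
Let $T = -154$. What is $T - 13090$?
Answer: $-13244$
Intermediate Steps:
$T - 13090 = -154 - 13090 = -13244$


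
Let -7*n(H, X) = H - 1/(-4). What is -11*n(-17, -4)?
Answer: -737/28 ≈ -26.321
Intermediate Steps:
n(H, X) = -1/28 - H/7 (n(H, X) = -(H - 1/(-4))/7 = -(H - 1*(-1/4))/7 = -(H + 1/4)/7 = -(1/4 + H)/7 = -1/28 - H/7)
-11*n(-17, -4) = -11*(-1/28 - 1/7*(-17)) = -11*(-1/28 + 17/7) = -11*67/28 = -737/28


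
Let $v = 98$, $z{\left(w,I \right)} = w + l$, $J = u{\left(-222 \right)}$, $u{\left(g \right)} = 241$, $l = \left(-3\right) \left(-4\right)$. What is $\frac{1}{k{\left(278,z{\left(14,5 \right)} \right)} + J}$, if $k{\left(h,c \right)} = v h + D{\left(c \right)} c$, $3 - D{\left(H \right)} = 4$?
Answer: $\frac{1}{27459} \approx 3.6418 \cdot 10^{-5}$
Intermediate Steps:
$l = 12$
$D{\left(H \right)} = -1$ ($D{\left(H \right)} = 3 - 4 = -1$)
$J = 241$
$z{\left(w,I \right)} = 12 + w$ ($z{\left(w,I \right)} = w + 12 = 12 + w$)
$k{\left(h,c \right)} = - c + 98 h$ ($k{\left(h,c \right)} = 98 h - c = - c + 98 h$)
$\frac{1}{k{\left(278,z{\left(14,5 \right)} \right)} + J} = \frac{1}{\left(- (12 + 14) + 98 \cdot 278\right) + 241} = \frac{1}{\left(\left(-1\right) 26 + 27244\right) + 241} = \frac{1}{\left(-26 + 27244\right) + 241} = \frac{1}{27218 + 241} = \frac{1}{27459}$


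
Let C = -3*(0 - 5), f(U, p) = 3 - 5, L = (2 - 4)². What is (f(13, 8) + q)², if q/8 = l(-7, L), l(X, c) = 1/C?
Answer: 484/225 ≈ 2.1511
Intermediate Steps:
L = 4 (L = (-2)² = 4)
f(U, p) = -2
C = 15 (C = -3*(-5) = 15)
l(X, c) = 1/15
q = 8/15 (q = 8*(1/15) = 8/15 ≈ 0.53333)
(f(13, 8) + q)² = (-2 + 8/15)² = (-22/15)² = 484/225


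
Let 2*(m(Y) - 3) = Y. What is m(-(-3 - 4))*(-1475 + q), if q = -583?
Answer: -13377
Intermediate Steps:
m(Y) = 3 + Y/2
m(-(-3 - 4))*(-1475 + q) = (3 + (-(-3 - 4))/2)*(-1475 - 583) = (3 + (-1*(-7))/2)*(-2058) = (3 + (1/2)*7)*(-2058) = (3 + 7/2)*(-2058) = (13/2)*(-2058) = -13377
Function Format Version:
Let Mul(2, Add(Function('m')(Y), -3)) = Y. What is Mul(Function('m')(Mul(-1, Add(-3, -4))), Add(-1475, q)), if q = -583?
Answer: -13377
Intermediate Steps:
Function('m')(Y) = Add(3, Mul(Rational(1, 2), Y))
Mul(Function('m')(Mul(-1, Add(-3, -4))), Add(-1475, q)) = Mul(Add(3, Mul(Rational(1, 2), Mul(-1, Add(-3, -4)))), Add(-1475, -583)) = Mul(Add(3, Mul(Rational(1, 2), Mul(-1, -7))), -2058) = Mul(Add(3, Mul(Rational(1, 2), 7)), -2058) = Mul(Add(3, Rational(7, 2)), -2058) = Mul(Rational(13, 2), -2058) = -13377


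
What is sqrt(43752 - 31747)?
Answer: 49*sqrt(5) ≈ 109.57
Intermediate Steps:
sqrt(43752 - 31747) = sqrt(12005) = 49*sqrt(5)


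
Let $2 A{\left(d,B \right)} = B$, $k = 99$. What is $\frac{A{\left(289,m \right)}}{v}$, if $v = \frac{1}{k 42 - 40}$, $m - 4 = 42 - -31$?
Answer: $158543$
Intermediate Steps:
$m = 77$ ($m = 4 + \left(42 - -31\right) = 4 + \left(42 + 31\right) = 4 + 73 = 77$)
$A{\left(d,B \right)} = \frac{B}{2}$
$v = \frac{1}{4118}$ ($v = \frac{1}{99 \cdot 42 - 40} = \frac{1}{4158 - 40} = \frac{1}{4118} \approx 0.00024284$)
$\frac{A{\left(289,m \right)}}{v} = \frac{1}{2} \cdot 77 \frac{1}{\frac{1}{4118}} = \frac{77}{2} \cdot 4118 = 158543$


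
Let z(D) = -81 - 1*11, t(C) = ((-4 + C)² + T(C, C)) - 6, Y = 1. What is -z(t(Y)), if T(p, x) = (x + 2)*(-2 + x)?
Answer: 92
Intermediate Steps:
T(p, x) = (-2 + x)*(2 + x) (T(p, x) = (2 + x)*(-2 + x) = (-2 + x)*(2 + x))
t(C) = -10 + C² + (-4 + C)² (t(C) = ((-4 + C)² + (-4 + C²)) - 6 = (-4 + C² + (-4 + C)²) - 6 = -10 + C² + (-4 + C)²)
z(D) = -92 (z(D) = -81 - 11 = -92)
-z(t(Y)) = -1*(-92) = 92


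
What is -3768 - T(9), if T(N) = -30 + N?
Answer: -3747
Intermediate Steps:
-3768 - T(9) = -3768 - (-30 + 9) = -3768 - 1*(-21) = -3768 + 21 = -3747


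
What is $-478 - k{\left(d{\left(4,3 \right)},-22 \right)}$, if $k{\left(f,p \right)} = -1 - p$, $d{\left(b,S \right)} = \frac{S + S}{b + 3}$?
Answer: $-499$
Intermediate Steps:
$d{\left(b,S \right)} = \frac{2 S}{3 + b}$
$-478 - k{\left(d{\left(4,3 \right)},-22 \right)} = -478 - \left(-1 - -22\right) = -478 - \left(-1 + 22\right) = -478 - 21 = -499$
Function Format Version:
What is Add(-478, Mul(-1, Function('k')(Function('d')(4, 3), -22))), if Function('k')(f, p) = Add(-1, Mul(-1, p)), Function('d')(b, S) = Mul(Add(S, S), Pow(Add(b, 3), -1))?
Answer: -499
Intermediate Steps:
Function('d')(b, S) = Mul(2, S, Pow(Add(3, b), -1)) (Function('d')(b, S) = Mul(Mul(2, S), Pow(Add(3, b), -1)) = Mul(2, S, Pow(Add(3, b), -1)))
Add(-478, Mul(-1, Function('k')(Function('d')(4, 3), -22))) = Add(-478, Mul(-1, Add(-1, Mul(-1, -22)))) = Add(-478, Mul(-1, Add(-1, 22))) = Add(-478, Mul(-1, 21)) = Add(-478, -21) = -499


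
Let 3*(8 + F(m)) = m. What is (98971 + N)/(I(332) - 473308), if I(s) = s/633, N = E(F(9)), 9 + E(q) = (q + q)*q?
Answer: -15668649/74900908 ≈ -0.20919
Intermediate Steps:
F(m) = -8 + m/3
E(q) = -9 + 2*q² (E(q) = -9 + (q + q)*q = -9 + (2*q)*q = -9 + 2*q²)
N = 41 (N = -9 + 2*(-8 + (⅓)*9)² = -9 + 2*(-8 + 3)² = -9 + 2*(-5)² = -9 + 2*25 = -9 + 50 = 41)
I(s) = s/633 (I(s) = s*(1/633) = s/633)
(98971 + N)/(I(332) - 473308) = (98971 + 41)/((1/633)*332 - 473308) = 99012/(332/633 - 473308) = 99012/(-299603632/633) = 99012*(-633/299603632) = -15668649/74900908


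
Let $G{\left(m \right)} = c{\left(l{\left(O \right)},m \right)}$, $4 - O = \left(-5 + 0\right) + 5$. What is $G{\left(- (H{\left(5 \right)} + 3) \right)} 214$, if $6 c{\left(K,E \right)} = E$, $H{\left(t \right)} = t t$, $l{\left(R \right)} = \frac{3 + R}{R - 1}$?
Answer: $- \frac{2996}{3} \approx -998.67$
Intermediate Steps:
$O = 4$ ($O = 4 - \left(\left(-5 + 0\right) + 5\right) = 4 - \left(-5 + 5\right) = 4 - 0 = 4 + 0 = 4$)
$l{\left(R \right)} = \frac{3 + R}{-1 + R}$
$H{\left(t \right)} = t^{2}$
$c{\left(K,E \right)} = \frac{E}{6}$
$G{\left(m \right)} = \frac{m}{6}$
$G{\left(- (H{\left(5 \right)} + 3) \right)} 214 = \frac{\left(-1\right) \left(5^{2} + 3\right)}{6} \cdot 214 = \frac{\left(-1\right) \left(25 + 3\right)}{6} \cdot 214 = \frac{\left(-1\right) 28}{6} \cdot 214 = \frac{1}{6} \left(-28\right) 214 = \left(- \frac{14}{3}\right) 214 = - \frac{2996}{3}$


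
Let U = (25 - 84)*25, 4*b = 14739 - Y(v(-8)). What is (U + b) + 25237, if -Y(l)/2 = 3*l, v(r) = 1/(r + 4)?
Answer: 219571/8 ≈ 27446.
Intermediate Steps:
v(r) = 1/(4 + r)
Y(l) = -6*l
b = 29475/8 (b = (14739 - (-6)/(4 - 8))/4 = (14739 - (-6)/(-4))/4 = (14739 - (-6)*(-1)/4)/4 = (14739 - 1*3/2)/4 = (14739 - 3/2)/4 = (¼)*(29475/2) = 29475/8 ≈ 3684.4)
U = -1475 (U = -59*25 = -1475)
(U + b) + 25237 = (-1475 + 29475/8) + 25237 = 17675/8 + 25237 = 219571/8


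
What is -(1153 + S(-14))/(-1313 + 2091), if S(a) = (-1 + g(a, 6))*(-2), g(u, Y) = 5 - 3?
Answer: -1151/778 ≈ -1.4794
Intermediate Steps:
g(u, Y) = 2
S(a) = -2 (S(a) = (-1 + 2)*(-2) = 1*(-2) = -2)
-(1153 + S(-14))/(-1313 + 2091) = -(1153 - 2)/(-1313 + 2091) = -1151/778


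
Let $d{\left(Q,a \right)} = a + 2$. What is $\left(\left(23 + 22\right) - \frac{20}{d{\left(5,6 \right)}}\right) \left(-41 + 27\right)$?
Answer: $-595$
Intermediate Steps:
$d{\left(Q,a \right)} = 2 + a$
$\left(\left(23 + 22\right) - \frac{20}{d{\left(5,6 \right)}}\right) \left(-41 + 27\right) = \left(\left(23 + 22\right) - \frac{20}{2 + 6}\right) \left(-41 + 27\right) = \left(45 - \frac{20}{8}\right) \left(-14\right) = \left(45 - \frac{5}{2}\right) \left(-14\right) = \frac{85}{2} \left(-14\right) = -595$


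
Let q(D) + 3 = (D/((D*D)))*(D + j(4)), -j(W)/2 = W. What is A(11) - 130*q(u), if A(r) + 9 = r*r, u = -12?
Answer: 856/3 ≈ 285.33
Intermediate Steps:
j(W) = -2*W
q(D) = -3 + (-8 + D)/D (q(D) = -3 + (D/((D*D)))*(D - 2*4) = -3 + (D/(D²))*(D - 8) = -3 + (D/D²)*(-8 + D) = -3 + (-8 + D)/D)
A(r) = -9 + r² (A(r) = -9 + r*r = -9 + r²)
A(11) - 130*q(u) = (-9 + 11²) - 130*(-2 - 8/(-12)) = (-9 + 121) - 130*(-2 - 8*(-1/12)) = 112 - 130*(-2 + ⅔) = 112 - 130*(-4/3) = 112 + 520/3 = 856/3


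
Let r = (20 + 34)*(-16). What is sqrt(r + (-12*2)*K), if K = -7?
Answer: 2*I*sqrt(174) ≈ 26.382*I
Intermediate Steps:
r = -864 (r = 54*(-16) = -864)
sqrt(r + (-12*2)*K) = sqrt(-864 - 12*2*(-7)) = sqrt(-864 - 24*(-7)) = sqrt(-864 + 168) = sqrt(-696) = 2*I*sqrt(174)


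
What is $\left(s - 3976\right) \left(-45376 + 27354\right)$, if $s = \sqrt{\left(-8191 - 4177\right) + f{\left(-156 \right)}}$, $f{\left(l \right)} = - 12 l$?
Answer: $71655472 - 288352 i \sqrt{41} \approx 7.1655 \cdot 10^{7} - 1.8464 \cdot 10^{6} i$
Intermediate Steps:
$s = 16 i \sqrt{41}$ ($s = \sqrt{\left(-8191 - 4177\right) - -1872} = \sqrt{\left(-8191 - 4177\right) + 1872} = \sqrt{-12368 + 1872} = \sqrt{-10496} = 16 i \sqrt{41} \approx 102.45 i$)
$\left(s - 3976\right) \left(-45376 + 27354\right) = \left(16 i \sqrt{41} - 3976\right) \left(-45376 + 27354\right) = \left(-3976 + 16 i \sqrt{41}\right) \left(-18022\right) = 71655472 - 288352 i \sqrt{41}$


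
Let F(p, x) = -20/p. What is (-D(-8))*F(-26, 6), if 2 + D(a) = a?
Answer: 100/13 ≈ 7.6923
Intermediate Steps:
D(a) = -2 + a
(-D(-8))*F(-26, 6) = (-(-2 - 8))*(-20/(-26)) = (-1*(-10))*(-20*(-1/26)) = 10*(10/13) = 100/13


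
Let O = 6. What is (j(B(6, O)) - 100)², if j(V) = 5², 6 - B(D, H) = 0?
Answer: 5625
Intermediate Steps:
B(D, H) = 6 (B(D, H) = 6 - 1*0 = 6 + 0 = 6)
j(V) = 25
(j(B(6, O)) - 100)² = (25 - 100)² = (-75)² = 5625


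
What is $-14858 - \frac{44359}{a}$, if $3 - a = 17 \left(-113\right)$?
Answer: $- \frac{28631151}{1924} \approx -14881.0$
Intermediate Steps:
$a = 1924$ ($a = 3 - 17 \left(-113\right) = 3 - -1921 = 3 + 1921 = 1924$)
$-14858 - \frac{44359}{a} = -14858 - \frac{44359}{1924} = - \frac{28631151}{1924}$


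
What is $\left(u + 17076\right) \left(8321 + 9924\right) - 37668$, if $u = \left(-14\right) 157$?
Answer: $271411442$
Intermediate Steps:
$u = -2198$
$\left(u + 17076\right) \left(8321 + 9924\right) - 37668 = \left(-2198 + 17076\right) \left(8321 + 9924\right) - 37668 = 14878 \cdot 18245 - 37668 = 271449110 - 37668 = 271411442$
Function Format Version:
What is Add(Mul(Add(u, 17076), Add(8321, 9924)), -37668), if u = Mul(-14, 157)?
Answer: 271411442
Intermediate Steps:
u = -2198
Add(Mul(Add(u, 17076), Add(8321, 9924)), -37668) = Add(Mul(Add(-2198, 17076), Add(8321, 9924)), -37668) = Add(Mul(14878, 18245), -37668) = Add(271449110, -37668) = 271411442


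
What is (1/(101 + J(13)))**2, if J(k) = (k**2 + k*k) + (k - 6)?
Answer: 1/198916 ≈ 5.0273e-6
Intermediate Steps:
J(k) = -6 + k + 2*k**2 (J(k) = (k**2 + k**2) + (-6 + k) = 2*k**2 + (-6 + k) = -6 + k + 2*k**2)
(1/(101 + J(13)))**2 = (1/(101 + (-6 + 13 + 2*13**2)))**2 = (1/(101 + (-6 + 13 + 2*169)))**2 = (1/(101 + (-6 + 13 + 338)))**2 = (1/(101 + 345))**2 = (1/446)**2 = 1/198916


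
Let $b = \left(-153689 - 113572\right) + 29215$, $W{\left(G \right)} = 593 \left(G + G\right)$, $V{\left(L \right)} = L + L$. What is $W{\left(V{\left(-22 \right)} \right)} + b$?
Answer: $-290230$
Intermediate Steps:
$V{\left(L \right)} = 2 L$
$W{\left(G \right)} = 1186 G$ ($W{\left(G \right)} = 593 \cdot 2 G = 1186 G$)
$b = -238046$ ($b = -267261 + 29215 = -238046$)
$W{\left(V{\left(-22 \right)} \right)} + b = 1186 \cdot 2 \left(-22\right) - 238046 = 1186 \left(-44\right) - 238046 = -52184 - 238046 = -290230$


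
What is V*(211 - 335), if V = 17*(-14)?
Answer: 29512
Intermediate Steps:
V = -238
V*(211 - 335) = -238*(211 - 335) = -238*(-124) = 29512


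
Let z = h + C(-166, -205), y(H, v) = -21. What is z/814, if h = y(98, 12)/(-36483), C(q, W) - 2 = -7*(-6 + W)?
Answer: 8993063/4949527 ≈ 1.8170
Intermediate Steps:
C(q, W) = 44 - 7*W (C(q, W) = 2 - 7*(-6 + W) = 2 + (42 - 7*W) = 44 - 7*W)
h = 7/12161 (h = -21/(-36483) = -21*(-1/36483) = 7/12161 ≈ 0.00057561)
z = 17986126/12161 (z = 7/12161 + (44 - 7*(-205)) = 7/12161 + (44 + 1435) = 7/12161 + 1479 = 17986126/12161 ≈ 1479.0)
z/814 = (17986126/12161)/814 = (17986126/12161)*(1/814) = 8993063/4949527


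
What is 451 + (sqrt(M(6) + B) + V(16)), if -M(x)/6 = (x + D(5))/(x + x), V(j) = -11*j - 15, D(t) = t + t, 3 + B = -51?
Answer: 260 + I*sqrt(62) ≈ 260.0 + 7.874*I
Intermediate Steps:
B = -54 (B = -3 - 51 = -54)
D(t) = 2*t
V(j) = -15 - 11*j
M(x) = -3*(10 + x)/x (M(x) = -6*(x + 2*5)/(x + x) = -6*(x + 10)/(2*x) = -6*(10 + x)*1/(2*x) = -3*(10 + x)/x)
451 + (sqrt(M(6) + B) + V(16)) = 451 + (sqrt((-3 - 30/6) - 54) + (-15 - 11*16)) = 451 + (sqrt((-3 - 30*1/6) - 54) + (-15 - 176)) = 451 + (sqrt((-3 - 5) - 54) - 191) = 451 + (sqrt(-8 - 54) - 191) = 451 + (sqrt(-62) - 191) = 451 + (I*sqrt(62) - 191) = 451 + (-191 + I*sqrt(62)) = 260 + I*sqrt(62)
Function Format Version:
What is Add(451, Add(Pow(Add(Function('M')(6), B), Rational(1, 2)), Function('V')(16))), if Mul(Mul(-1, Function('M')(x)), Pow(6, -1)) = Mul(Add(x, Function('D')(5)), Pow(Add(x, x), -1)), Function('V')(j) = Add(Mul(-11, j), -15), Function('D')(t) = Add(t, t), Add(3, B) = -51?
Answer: Add(260, Mul(I, Pow(62, Rational(1, 2)))) ≈ Add(260.00, Mul(7.8740, I))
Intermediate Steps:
B = -54 (B = Add(-3, -51) = -54)
Function('D')(t) = Mul(2, t)
Function('V')(j) = Add(-15, Mul(-11, j))
Function('M')(x) = Mul(-3, Pow(x, -1), Add(10, x)) (Function('M')(x) = Mul(-6, Mul(Add(x, Mul(2, 5)), Pow(Add(x, x), -1))) = Mul(-6, Mul(Add(x, 10), Pow(Mul(2, x), -1))) = Mul(-6, Mul(Add(10, x), Mul(Rational(1, 2), Pow(x, -1)))) = Mul(-6, Mul(Rational(1, 2), Pow(x, -1), Add(10, x))) = Mul(-3, Pow(x, -1), Add(10, x)))
Add(451, Add(Pow(Add(Function('M')(6), B), Rational(1, 2)), Function('V')(16))) = Add(451, Add(Pow(Add(Add(-3, Mul(-30, Pow(6, -1))), -54), Rational(1, 2)), Add(-15, Mul(-11, 16)))) = Add(451, Add(Pow(Add(Add(-3, Mul(-30, Rational(1, 6))), -54), Rational(1, 2)), Add(-15, -176))) = Add(451, Add(Pow(Add(Add(-3, -5), -54), Rational(1, 2)), -191)) = Add(451, Add(Pow(Add(-8, -54), Rational(1, 2)), -191)) = Add(451, Add(Pow(-62, Rational(1, 2)), -191)) = Add(451, Add(Mul(I, Pow(62, Rational(1, 2))), -191)) = Add(451, Add(-191, Mul(I, Pow(62, Rational(1, 2))))) = Add(260, Mul(I, Pow(62, Rational(1, 2))))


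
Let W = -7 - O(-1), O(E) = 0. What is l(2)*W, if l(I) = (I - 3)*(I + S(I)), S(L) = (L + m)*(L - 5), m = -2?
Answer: 14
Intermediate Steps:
W = -7 (W = -7 - 1*0 = -7 + 0 = -7)
S(L) = (-5 + L)*(-2 + L) (S(L) = (L - 2)*(L - 5) = (-2 + L)*(-5 + L) = (-5 + L)*(-2 + L))
l(I) = (-3 + I)*(10 + I² - 6*I) (l(I) = (I - 3)*(I + (10 + I² - 7*I)) = (-3 + I)*(10 + I² - 6*I))
l(2)*W = (-30 + 2³ - 9*2² + 28*2)*(-7) = (-30 + 8 - 9*4 + 56)*(-7) = (-30 + 8 - 36 + 56)*(-7) = -2*(-7) = 14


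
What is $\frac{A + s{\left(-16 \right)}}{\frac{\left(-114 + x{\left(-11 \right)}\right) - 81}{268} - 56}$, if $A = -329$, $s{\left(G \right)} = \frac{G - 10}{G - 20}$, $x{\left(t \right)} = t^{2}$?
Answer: $\frac{395903}{67869} \approx 5.8333$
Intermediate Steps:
$s{\left(G \right)} = \frac{-10 + G}{-20 + G}$
$\frac{A + s{\left(-16 \right)}}{\frac{\left(-114 + x{\left(-11 \right)}\right) - 81}{268} - 56} = \frac{-329 + \frac{-10 - 16}{-20 - 16}}{\frac{\left(-114 + \left(-11\right)^{2}\right) - 81}{268} - 56} = \frac{-329 + \frac{1}{-36} \left(-26\right)}{\left(\left(-114 + 121\right) - 81\right) \frac{1}{268} - 56} = \frac{-329 - - \frac{13}{18}}{\left(7 - 81\right) \frac{1}{268} - 56} = \frac{-329 + \frac{13}{18}}{\left(-74\right) \frac{1}{268} - 56} = - \frac{5909}{18 \left(- \frac{37}{134} - 56\right)} = - \frac{5909}{18 \left(- \frac{7541}{134}\right)} = \left(- \frac{5909}{18}\right) \left(- \frac{134}{7541}\right) = \frac{395903}{67869}$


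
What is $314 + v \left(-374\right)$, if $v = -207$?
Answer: $77732$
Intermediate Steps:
$314 + v \left(-374\right) = 314 - -77418 = 314 + 77418 = 77732$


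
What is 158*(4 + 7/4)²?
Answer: 41791/8 ≈ 5223.9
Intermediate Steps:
158*(4 + 7/4)² = 158*(23/4)² = 158*(529/16) = 41791/8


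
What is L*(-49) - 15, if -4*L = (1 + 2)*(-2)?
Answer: -177/2 ≈ -88.500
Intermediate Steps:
L = 3/2 (L = -(1 + 2)*(-2)/4 = -3*(-2)/4 = -¼*(-6) = 3/2 ≈ 1.5000)
L*(-49) - 15 = (3/2)*(-49) - 15 = -147/2 - 15 = -177/2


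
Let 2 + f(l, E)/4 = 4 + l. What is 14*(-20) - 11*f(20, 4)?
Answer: -1248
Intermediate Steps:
f(l, E) = 8 + 4*l (f(l, E) = -8 + 4*(4 + l) = -8 + (16 + 4*l) = 8 + 4*l)
14*(-20) - 11*f(20, 4) = 14*(-20) - 11*(8 + 4*20) = -280 - 11*(8 + 80) = -280 - 11*88 = -280 - 968 = -1248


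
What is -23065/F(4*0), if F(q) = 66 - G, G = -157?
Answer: -23065/223 ≈ -103.43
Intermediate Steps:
F(q) = 223 (F(q) = 66 - 1*(-157) = 66 + 157 = 223)
-23065/F(4*0) = -23065/223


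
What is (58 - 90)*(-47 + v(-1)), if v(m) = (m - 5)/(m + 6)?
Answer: 7712/5 ≈ 1542.4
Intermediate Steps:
v(m) = (-5 + m)/(6 + m)
(58 - 90)*(-47 + v(-1)) = (58 - 90)*(-47 + (-5 - 1)/(6 - 1)) = -32*(-47 - 6/5) = -32*(-241/5) = 7712/5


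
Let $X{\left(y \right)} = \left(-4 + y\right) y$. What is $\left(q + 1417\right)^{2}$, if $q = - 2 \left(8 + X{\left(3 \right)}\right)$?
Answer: $1979649$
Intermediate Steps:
$X{\left(y \right)} = y \left(-4 + y\right)$
$q = -10$ ($q = - 2 \left(8 + 3 \left(-4 + 3\right)\right) = - 2 \left(8 + 3 \left(-1\right)\right) = - 2 \left(8 - 3\right) = \left(-2\right) 5 = -10$)
$\left(q + 1417\right)^{2} = \left(-10 + 1417\right)^{2} = 1407^{2} = 1979649$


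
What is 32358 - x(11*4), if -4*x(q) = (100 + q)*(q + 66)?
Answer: 36318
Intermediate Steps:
x(q) = -(66 + q)*(100 + q)/4 (x(q) = -(100 + q)*(q + 66)/4 = -(100 + q)*(66 + q)/4 = -(66 + q)*(100 + q)/4)
32358 - x(11*4) = 32358 - (-1650 - 913*4/2 - (11*4)²/4) = 32358 - (-1650 - 83/2*44 - ¼*44²) = 32358 - (-1650 - 1826 - ¼*1936) = 32358 - (-1650 - 1826 - 484) = 32358 - 1*(-3960) = 32358 + 3960 = 36318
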